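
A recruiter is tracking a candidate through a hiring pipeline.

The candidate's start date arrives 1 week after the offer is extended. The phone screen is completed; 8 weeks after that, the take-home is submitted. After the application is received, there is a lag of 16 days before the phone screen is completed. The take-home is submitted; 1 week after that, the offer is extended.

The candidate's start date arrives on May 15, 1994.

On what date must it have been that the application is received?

February 18, 1994

The candidate's start date arrives: May 15, 1994.
The offer is extended: May 15, 1994 − 1 week = May 8, 1994.
The take-home is submitted: May 8, 1994 − 1 week = May 1, 1994.
The phone screen is completed: May 1, 1994 − 8 weeks = Mar 6, 1994.
The application is received: Mar 6, 1994 − 16 days = Feb 18, 1994.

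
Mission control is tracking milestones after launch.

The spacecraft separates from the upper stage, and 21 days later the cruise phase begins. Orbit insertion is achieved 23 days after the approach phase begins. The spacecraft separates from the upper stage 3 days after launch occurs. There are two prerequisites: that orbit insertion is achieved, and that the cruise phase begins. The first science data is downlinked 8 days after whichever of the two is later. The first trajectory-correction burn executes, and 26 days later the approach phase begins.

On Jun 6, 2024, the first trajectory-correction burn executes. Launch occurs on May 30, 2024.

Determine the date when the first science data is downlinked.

Aug 2, 2024

The first trajectory-correction burn executes: Jun 6, 2024.
The approach phase begins: Jun 6, 2024 + 26 days = Jul 2, 2024.
Orbit insertion is achieved: Jul 2, 2024 + 23 days = Jul 25, 2024.
Launch occurs: May 30, 2024.
The spacecraft separates from the upper stage: May 30, 2024 + 3 days = Jun 2, 2024.
The cruise phase begins: Jun 2, 2024 + 21 days = Jun 23, 2024.
Both prerequisites met — orbit insertion is achieved (Jul 25, 2024), the cruise phase begins (Jun 23, 2024); the later is Jul 25, 2024.
The first science data is downlinked: Jul 25, 2024 + 8 days = Aug 2, 2024.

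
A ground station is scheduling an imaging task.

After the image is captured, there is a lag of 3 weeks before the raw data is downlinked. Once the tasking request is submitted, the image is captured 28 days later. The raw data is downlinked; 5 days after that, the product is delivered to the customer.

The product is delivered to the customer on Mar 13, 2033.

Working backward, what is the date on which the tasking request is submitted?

The product is delivered to the customer: Mar 13, 2033.
The raw data is downlinked: Mar 13, 2033 − 5 days = Mar 8, 2033.
The image is captured: Mar 8, 2033 − 3 weeks = Feb 15, 2033.
The tasking request is submitted: Feb 15, 2033 − 28 days = Jan 18, 2033.

Jan 18, 2033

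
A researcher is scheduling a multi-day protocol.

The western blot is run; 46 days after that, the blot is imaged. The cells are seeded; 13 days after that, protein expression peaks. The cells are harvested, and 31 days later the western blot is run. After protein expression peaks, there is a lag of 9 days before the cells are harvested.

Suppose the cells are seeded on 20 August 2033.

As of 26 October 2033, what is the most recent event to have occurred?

The cells are seeded: Aug 20, 2033.
Protein expression peaks: Aug 20, 2033 + 13 days = Sep 2, 2033.
The cells are harvested: Sep 2, 2033 + 9 days = Sep 11, 2033.
The western blot is run: Sep 11, 2033 + 31 days = Oct 12, 2033.
The blot is imaged: Oct 12, 2033 + 46 days = Nov 27, 2033.
Oct 26, 2033 falls between when the western blot is run (Oct 12, 2033) and when the blot is imaged (Nov 27, 2033).

The western blot is run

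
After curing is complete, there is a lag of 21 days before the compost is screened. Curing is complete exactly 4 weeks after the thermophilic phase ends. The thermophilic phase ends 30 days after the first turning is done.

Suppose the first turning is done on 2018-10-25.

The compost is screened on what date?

2019-01-12

The first turning is done: Oct 25, 2018.
The thermophilic phase ends: Oct 25, 2018 + 30 days = Nov 24, 2018.
Curing is complete: Nov 24, 2018 + 4 weeks = Dec 22, 2018.
The compost is screened: Dec 22, 2018 + 21 days = Jan 12, 2019.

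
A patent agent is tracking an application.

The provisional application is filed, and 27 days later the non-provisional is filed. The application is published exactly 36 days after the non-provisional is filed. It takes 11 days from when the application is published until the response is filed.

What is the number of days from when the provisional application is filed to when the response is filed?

74 days

Causal path: the provisional application is filed → the non-provisional is filed → the application is published → the response is filed.
Total delay along the path: 27 + 36 + 11 = 74 days.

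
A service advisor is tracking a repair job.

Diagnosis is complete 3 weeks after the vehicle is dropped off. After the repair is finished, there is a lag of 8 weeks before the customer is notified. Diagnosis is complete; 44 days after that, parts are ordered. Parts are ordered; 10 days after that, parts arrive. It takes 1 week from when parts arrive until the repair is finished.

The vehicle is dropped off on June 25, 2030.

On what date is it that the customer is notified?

November 10, 2030

The vehicle is dropped off: Jun 25, 2030.
Diagnosis is complete: Jun 25, 2030 + 3 weeks = Jul 16, 2030.
Parts are ordered: Jul 16, 2030 + 44 days = Aug 29, 2030.
Parts arrive: Aug 29, 2030 + 10 days = Sep 8, 2030.
The repair is finished: Sep 8, 2030 + 1 week = Sep 15, 2030.
The customer is notified: Sep 15, 2030 + 8 weeks = Nov 10, 2030.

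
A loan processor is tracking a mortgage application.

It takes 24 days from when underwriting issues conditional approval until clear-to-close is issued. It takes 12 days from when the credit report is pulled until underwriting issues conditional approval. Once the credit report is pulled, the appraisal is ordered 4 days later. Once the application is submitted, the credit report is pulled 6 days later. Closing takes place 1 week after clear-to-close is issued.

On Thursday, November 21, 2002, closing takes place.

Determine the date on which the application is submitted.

Thursday, October 3, 2002

Closing takes place: Nov 21, 2002.
Clear-to-close is issued: Nov 21, 2002 − 1 week = Nov 14, 2002.
Underwriting issues conditional approval: Nov 14, 2002 − 24 days = Oct 21, 2002.
The credit report is pulled: Oct 21, 2002 − 12 days = Oct 9, 2002.
The application is submitted: Oct 9, 2002 − 6 days = Oct 3, 2002.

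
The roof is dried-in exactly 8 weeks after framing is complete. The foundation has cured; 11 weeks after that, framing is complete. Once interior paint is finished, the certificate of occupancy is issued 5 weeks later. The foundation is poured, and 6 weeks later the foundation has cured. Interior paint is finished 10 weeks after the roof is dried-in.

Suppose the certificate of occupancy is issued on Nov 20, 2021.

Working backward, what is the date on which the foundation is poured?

Feb 13, 2021

The certificate of occupancy is issued: Nov 20, 2021.
Interior paint is finished: Nov 20, 2021 − 5 weeks = Oct 16, 2021.
The roof is dried-in: Oct 16, 2021 − 10 weeks = Aug 7, 2021.
Framing is complete: Aug 7, 2021 − 8 weeks = Jun 12, 2021.
The foundation has cured: Jun 12, 2021 − 11 weeks = Mar 27, 2021.
The foundation is poured: Mar 27, 2021 − 6 weeks = Feb 13, 2021.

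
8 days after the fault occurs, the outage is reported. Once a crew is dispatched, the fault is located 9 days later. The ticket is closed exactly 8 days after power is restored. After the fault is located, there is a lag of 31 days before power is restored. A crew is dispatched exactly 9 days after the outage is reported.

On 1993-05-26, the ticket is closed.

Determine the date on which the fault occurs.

1993-03-22

The ticket is closed: May 26, 1993.
Power is restored: May 26, 1993 − 8 days = May 18, 1993.
The fault is located: May 18, 1993 − 31 days = Apr 17, 1993.
A crew is dispatched: Apr 17, 1993 − 9 days = Apr 8, 1993.
The outage is reported: Apr 8, 1993 − 9 days = Mar 30, 1993.
The fault occurs: Mar 30, 1993 − 8 days = Mar 22, 1993.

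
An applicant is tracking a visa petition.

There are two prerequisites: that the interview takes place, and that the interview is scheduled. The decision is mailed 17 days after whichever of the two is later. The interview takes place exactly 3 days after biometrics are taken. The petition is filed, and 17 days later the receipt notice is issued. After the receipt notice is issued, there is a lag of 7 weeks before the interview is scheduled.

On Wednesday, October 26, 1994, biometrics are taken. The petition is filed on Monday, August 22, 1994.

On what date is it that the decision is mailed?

Biometrics are taken: Oct 26, 1994.
The interview takes place: Oct 26, 1994 + 3 days = Oct 29, 1994.
The petition is filed: Aug 22, 1994.
The receipt notice is issued: Aug 22, 1994 + 17 days = Sep 8, 1994.
The interview is scheduled: Sep 8, 1994 + 7 weeks = Oct 27, 1994.
Both prerequisites met — the interview takes place (Oct 29, 1994), the interview is scheduled (Oct 27, 1994); the later is Oct 29, 1994.
The decision is mailed: Oct 29, 1994 + 17 days = Nov 15, 1994.

Tuesday, November 15, 1994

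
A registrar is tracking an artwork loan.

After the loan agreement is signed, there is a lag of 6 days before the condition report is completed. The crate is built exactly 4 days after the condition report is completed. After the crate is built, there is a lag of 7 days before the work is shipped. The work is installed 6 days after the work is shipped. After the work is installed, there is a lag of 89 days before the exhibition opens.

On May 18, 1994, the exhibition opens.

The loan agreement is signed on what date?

The exhibition opens: May 18, 1994.
The work is installed: May 18, 1994 − 89 days = Feb 18, 1994.
The work is shipped: Feb 18, 1994 − 6 days = Feb 12, 1994.
The crate is built: Feb 12, 1994 − 7 days = Feb 5, 1994.
The condition report is completed: Feb 5, 1994 − 4 days = Feb 1, 1994.
The loan agreement is signed: Feb 1, 1994 − 6 days = Jan 26, 1994.

January 26, 1994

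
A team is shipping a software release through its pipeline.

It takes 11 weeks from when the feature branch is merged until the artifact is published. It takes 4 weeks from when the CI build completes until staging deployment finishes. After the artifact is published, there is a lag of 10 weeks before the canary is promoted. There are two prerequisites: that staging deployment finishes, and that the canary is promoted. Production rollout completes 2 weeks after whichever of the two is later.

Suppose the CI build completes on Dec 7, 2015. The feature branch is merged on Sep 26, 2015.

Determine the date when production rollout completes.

Mar 5, 2016

The CI build completes: Dec 7, 2015.
Staging deployment finishes: Dec 7, 2015 + 4 weeks = Jan 4, 2016.
The feature branch is merged: Sep 26, 2015.
The artifact is published: Sep 26, 2015 + 11 weeks = Dec 12, 2015.
The canary is promoted: Dec 12, 2015 + 10 weeks = Feb 20, 2016.
Both prerequisites met — staging deployment finishes (Jan 4, 2016), the canary is promoted (Feb 20, 2016); the later is Feb 20, 2016.
Production rollout completes: Feb 20, 2016 + 2 weeks = Mar 5, 2016.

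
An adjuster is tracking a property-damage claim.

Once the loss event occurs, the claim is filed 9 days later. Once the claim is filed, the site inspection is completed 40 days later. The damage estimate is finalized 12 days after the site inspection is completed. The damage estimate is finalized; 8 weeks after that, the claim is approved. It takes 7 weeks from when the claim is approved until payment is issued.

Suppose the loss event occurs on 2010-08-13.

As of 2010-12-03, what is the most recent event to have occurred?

The damage estimate is finalized

The loss event occurs: Aug 13, 2010.
The claim is filed: Aug 13, 2010 + 9 days = Aug 22, 2010.
The site inspection is completed: Aug 22, 2010 + 40 days = Oct 1, 2010.
The damage estimate is finalized: Oct 1, 2010 + 12 days = Oct 13, 2010.
The claim is approved: Oct 13, 2010 + 8 weeks = Dec 8, 2010.
Payment is issued: Dec 8, 2010 + 7 weeks = Jan 26, 2011.
Dec 3, 2010 falls between when the damage estimate is finalized (Oct 13, 2010) and when the claim is approved (Dec 8, 2010).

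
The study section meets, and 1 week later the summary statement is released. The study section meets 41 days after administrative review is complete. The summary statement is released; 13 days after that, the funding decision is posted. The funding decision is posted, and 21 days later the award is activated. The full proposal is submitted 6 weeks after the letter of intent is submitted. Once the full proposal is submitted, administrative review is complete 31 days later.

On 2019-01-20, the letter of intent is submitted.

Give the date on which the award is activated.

The letter of intent is submitted: Jan 20, 2019.
The full proposal is submitted: Jan 20, 2019 + 6 weeks = Mar 3, 2019.
Administrative review is complete: Mar 3, 2019 + 31 days = Apr 3, 2019.
The study section meets: Apr 3, 2019 + 41 days = May 14, 2019.
The summary statement is released: May 14, 2019 + 1 week = May 21, 2019.
The funding decision is posted: May 21, 2019 + 13 days = Jun 3, 2019.
The award is activated: Jun 3, 2019 + 21 days = Jun 24, 2019.

2019-06-24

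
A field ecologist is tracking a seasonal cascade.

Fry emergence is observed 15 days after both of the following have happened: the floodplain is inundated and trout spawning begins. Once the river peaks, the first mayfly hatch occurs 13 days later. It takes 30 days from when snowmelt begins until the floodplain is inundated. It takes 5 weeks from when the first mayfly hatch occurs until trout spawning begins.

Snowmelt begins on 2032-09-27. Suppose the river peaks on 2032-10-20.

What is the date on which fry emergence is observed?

2032-12-22

Snowmelt begins: Sep 27, 2032.
The floodplain is inundated: Sep 27, 2032 + 30 days = Oct 27, 2032.
The river peaks: Oct 20, 2032.
The first mayfly hatch occurs: Oct 20, 2032 + 13 days = Nov 2, 2032.
Trout spawning begins: Nov 2, 2032 + 5 weeks = Dec 7, 2032.
Both prerequisites met — the floodplain is inundated (Oct 27, 2032), trout spawning begins (Dec 7, 2032); the later is Dec 7, 2032.
Fry emergence is observed: Dec 7, 2032 + 15 days = Dec 22, 2032.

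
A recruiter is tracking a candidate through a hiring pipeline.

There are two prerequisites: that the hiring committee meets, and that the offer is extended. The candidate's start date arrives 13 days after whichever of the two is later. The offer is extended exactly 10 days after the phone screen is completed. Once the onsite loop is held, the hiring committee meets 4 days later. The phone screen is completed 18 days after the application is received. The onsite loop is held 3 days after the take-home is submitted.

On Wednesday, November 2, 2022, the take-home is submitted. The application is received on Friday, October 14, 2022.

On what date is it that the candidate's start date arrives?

Thursday, November 24, 2022

The take-home is submitted: Nov 2, 2022.
The onsite loop is held: Nov 2, 2022 + 3 days = Nov 5, 2022.
The hiring committee meets: Nov 5, 2022 + 4 days = Nov 9, 2022.
The application is received: Oct 14, 2022.
The phone screen is completed: Oct 14, 2022 + 18 days = Nov 1, 2022.
The offer is extended: Nov 1, 2022 + 10 days = Nov 11, 2022.
Both prerequisites met — the hiring committee meets (Nov 9, 2022), the offer is extended (Nov 11, 2022); the later is Nov 11, 2022.
The candidate's start date arrives: Nov 11, 2022 + 13 days = Nov 24, 2022.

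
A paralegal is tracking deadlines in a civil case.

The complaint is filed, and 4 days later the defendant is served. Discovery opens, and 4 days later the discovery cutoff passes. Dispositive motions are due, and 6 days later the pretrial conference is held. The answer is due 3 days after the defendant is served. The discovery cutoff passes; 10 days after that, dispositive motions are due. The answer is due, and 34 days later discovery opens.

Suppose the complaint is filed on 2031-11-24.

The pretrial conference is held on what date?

2032-01-24

The complaint is filed: Nov 24, 2031.
The defendant is served: Nov 24, 2031 + 4 days = Nov 28, 2031.
The answer is due: Nov 28, 2031 + 3 days = Dec 1, 2031.
Discovery opens: Dec 1, 2031 + 34 days = Jan 4, 2032.
The discovery cutoff passes: Jan 4, 2032 + 4 days = Jan 8, 2032.
Dispositive motions are due: Jan 8, 2032 + 10 days = Jan 18, 2032.
The pretrial conference is held: Jan 18, 2032 + 6 days = Jan 24, 2032.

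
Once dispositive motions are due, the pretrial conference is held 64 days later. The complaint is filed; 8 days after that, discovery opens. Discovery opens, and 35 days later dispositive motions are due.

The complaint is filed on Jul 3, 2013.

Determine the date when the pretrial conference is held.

Oct 18, 2013

The complaint is filed: Jul 3, 2013.
Discovery opens: Jul 3, 2013 + 8 days = Jul 11, 2013.
Dispositive motions are due: Jul 11, 2013 + 35 days = Aug 15, 2013.
The pretrial conference is held: Aug 15, 2013 + 64 days = Oct 18, 2013.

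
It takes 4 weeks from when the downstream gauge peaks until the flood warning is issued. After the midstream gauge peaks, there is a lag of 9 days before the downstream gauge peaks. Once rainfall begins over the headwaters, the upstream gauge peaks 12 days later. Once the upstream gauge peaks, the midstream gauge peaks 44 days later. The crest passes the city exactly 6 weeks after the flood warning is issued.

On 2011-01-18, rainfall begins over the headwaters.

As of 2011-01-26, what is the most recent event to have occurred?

Rainfall begins over the headwaters

Rainfall begins over the headwaters: Jan 18, 2011.
The upstream gauge peaks: Jan 18, 2011 + 12 days = Jan 30, 2011.
The midstream gauge peaks: Jan 30, 2011 + 44 days = Mar 15, 2011.
The downstream gauge peaks: Mar 15, 2011 + 9 days = Mar 24, 2011.
The flood warning is issued: Mar 24, 2011 + 4 weeks = Apr 21, 2011.
The crest passes the city: Apr 21, 2011 + 6 weeks = Jun 2, 2011.
Jan 26, 2011 falls between when rainfall begins over the headwaters (Jan 18, 2011) and when the upstream gauge peaks (Jan 30, 2011).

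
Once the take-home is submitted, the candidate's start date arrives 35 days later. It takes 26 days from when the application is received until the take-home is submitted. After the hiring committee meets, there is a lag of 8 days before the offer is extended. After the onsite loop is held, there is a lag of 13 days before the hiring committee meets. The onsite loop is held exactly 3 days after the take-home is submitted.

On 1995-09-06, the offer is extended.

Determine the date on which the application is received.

The offer is extended: Sep 6, 1995.
The hiring committee meets: Sep 6, 1995 − 8 days = Aug 29, 1995.
The onsite loop is held: Aug 29, 1995 − 13 days = Aug 16, 1995.
The take-home is submitted: Aug 16, 1995 − 3 days = Aug 13, 1995.
The application is received: Aug 13, 1995 − 26 days = Jul 18, 1995.

1995-07-18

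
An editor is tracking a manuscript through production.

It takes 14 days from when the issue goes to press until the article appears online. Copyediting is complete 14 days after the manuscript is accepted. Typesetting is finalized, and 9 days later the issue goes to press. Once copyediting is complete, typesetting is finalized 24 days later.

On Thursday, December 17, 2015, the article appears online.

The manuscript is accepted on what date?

Saturday, October 17, 2015

The article appears online: Dec 17, 2015.
The issue goes to press: Dec 17, 2015 − 14 days = Dec 3, 2015.
Typesetting is finalized: Dec 3, 2015 − 9 days = Nov 24, 2015.
Copyediting is complete: Nov 24, 2015 − 24 days = Oct 31, 2015.
The manuscript is accepted: Oct 31, 2015 − 14 days = Oct 17, 2015.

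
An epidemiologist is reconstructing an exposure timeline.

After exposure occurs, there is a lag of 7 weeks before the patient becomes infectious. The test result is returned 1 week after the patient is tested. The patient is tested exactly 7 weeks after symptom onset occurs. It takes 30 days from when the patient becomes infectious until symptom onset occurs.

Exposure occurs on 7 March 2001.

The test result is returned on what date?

20 July 2001

Exposure occurs: Mar 7, 2001.
The patient becomes infectious: Mar 7, 2001 + 7 weeks = Apr 25, 2001.
Symptom onset occurs: Apr 25, 2001 + 30 days = May 25, 2001.
The patient is tested: May 25, 2001 + 7 weeks = Jul 13, 2001.
The test result is returned: Jul 13, 2001 + 1 week = Jul 20, 2001.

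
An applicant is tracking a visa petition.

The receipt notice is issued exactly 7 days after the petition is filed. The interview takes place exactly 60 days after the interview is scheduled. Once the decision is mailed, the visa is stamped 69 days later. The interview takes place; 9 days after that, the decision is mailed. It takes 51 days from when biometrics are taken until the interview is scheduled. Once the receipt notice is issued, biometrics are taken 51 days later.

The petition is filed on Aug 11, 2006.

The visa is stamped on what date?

Apr 15, 2007

The petition is filed: Aug 11, 2006.
The receipt notice is issued: Aug 11, 2006 + 7 days = Aug 18, 2006.
Biometrics are taken: Aug 18, 2006 + 51 days = Oct 8, 2006.
The interview is scheduled: Oct 8, 2006 + 51 days = Nov 28, 2006.
The interview takes place: Nov 28, 2006 + 60 days = Jan 27, 2007.
The decision is mailed: Jan 27, 2007 + 9 days = Feb 5, 2007.
The visa is stamped: Feb 5, 2007 + 69 days = Apr 15, 2007.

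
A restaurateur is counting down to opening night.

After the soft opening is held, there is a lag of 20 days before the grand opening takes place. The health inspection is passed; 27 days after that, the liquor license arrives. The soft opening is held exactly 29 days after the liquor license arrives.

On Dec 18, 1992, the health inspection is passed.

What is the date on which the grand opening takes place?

The health inspection is passed: Dec 18, 1992.
The liquor license arrives: Dec 18, 1992 + 27 days = Jan 14, 1993.
The soft opening is held: Jan 14, 1993 + 29 days = Feb 12, 1993.
The grand opening takes place: Feb 12, 1993 + 20 days = Mar 4, 1993.

Mar 4, 1993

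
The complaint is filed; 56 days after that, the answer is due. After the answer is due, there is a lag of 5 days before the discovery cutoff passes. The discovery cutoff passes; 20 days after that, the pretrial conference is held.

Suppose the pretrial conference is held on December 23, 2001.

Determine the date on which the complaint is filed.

October 3, 2001

The pretrial conference is held: Dec 23, 2001.
The discovery cutoff passes: Dec 23, 2001 − 20 days = Dec 3, 2001.
The answer is due: Dec 3, 2001 − 5 days = Nov 28, 2001.
The complaint is filed: Nov 28, 2001 − 56 days = Oct 3, 2001.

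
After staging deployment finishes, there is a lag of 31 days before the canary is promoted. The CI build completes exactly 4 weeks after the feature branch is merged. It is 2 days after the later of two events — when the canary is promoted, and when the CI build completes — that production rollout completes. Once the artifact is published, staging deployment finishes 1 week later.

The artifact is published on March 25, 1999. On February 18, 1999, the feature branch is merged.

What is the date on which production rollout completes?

The artifact is published: Mar 25, 1999.
Staging deployment finishes: Mar 25, 1999 + 1 week = Apr 1, 1999.
The canary is promoted: Apr 1, 1999 + 31 days = May 2, 1999.
The feature branch is merged: Feb 18, 1999.
The CI build completes: Feb 18, 1999 + 4 weeks = Mar 18, 1999.
Both prerequisites met — the canary is promoted (May 2, 1999), the CI build completes (Mar 18, 1999); the later is May 2, 1999.
Production rollout completes: May 2, 1999 + 2 days = May 4, 1999.

May 4, 1999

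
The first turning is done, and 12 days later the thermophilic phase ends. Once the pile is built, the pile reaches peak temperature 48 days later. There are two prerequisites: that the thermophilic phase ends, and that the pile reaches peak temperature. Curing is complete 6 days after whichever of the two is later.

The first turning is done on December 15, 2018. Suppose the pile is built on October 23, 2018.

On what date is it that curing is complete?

The first turning is done: Dec 15, 2018.
The thermophilic phase ends: Dec 15, 2018 + 12 days = Dec 27, 2018.
The pile is built: Oct 23, 2018.
The pile reaches peak temperature: Oct 23, 2018 + 48 days = Dec 10, 2018.
Both prerequisites met — the thermophilic phase ends (Dec 27, 2018), the pile reaches peak temperature (Dec 10, 2018); the later is Dec 27, 2018.
Curing is complete: Dec 27, 2018 + 6 days = Jan 2, 2019.

January 2, 2019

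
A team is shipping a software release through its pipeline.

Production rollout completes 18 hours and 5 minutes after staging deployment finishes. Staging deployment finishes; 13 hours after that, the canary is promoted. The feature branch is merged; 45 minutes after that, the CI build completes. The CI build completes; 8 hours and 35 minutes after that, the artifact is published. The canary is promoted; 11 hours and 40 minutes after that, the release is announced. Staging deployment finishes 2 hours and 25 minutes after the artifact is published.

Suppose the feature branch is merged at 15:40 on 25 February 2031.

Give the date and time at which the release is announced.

04:05 on 27 February 2031

The feature branch is merged: 15:40 Feb 25, 2031.
The CI build completes: 15:40 Feb 25, 2031 + 45m = 16:25 Feb 25, 2031.
The artifact is published: 16:25 Feb 25, 2031 + 8h35m = 01:00 Feb 26, 2031.
Staging deployment finishes: 01:00 Feb 26, 2031 + 2h25m = 03:25 Feb 26, 2031.
The canary is promoted: 03:25 Feb 26, 2031 + 13h = 16:25 Feb 26, 2031.
The release is announced: 16:25 Feb 26, 2031 + 11h40m = 04:05 Feb 27, 2031.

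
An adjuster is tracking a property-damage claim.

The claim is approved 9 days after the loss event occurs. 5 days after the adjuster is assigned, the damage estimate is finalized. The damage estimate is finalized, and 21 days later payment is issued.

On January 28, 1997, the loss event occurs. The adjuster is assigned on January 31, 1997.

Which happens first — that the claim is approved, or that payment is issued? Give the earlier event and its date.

The claim is approved — February 6, 1997

The loss event occurs: Jan 28, 1997.
The claim is approved: Jan 28, 1997 + 9 days = Feb 6, 1997.
The adjuster is assigned: Jan 31, 1997.
The damage estimate is finalized: Jan 31, 1997 + 5 days = Feb 5, 1997.
Payment is issued: Feb 5, 1997 + 21 days = Feb 26, 1997.
Comparing: the claim is approved on Feb 6, 1997 vs payment is issued on Feb 26, 1997. Earlier: the claim is approved.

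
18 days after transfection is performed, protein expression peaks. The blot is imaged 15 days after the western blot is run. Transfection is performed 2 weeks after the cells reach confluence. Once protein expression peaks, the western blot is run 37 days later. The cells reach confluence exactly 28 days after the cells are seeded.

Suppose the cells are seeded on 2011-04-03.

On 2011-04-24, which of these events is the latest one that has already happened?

The cells are seeded: Apr 3, 2011.
The cells reach confluence: Apr 3, 2011 + 28 days = May 1, 2011.
Transfection is performed: May 1, 2011 + 2 weeks = May 15, 2011.
Protein expression peaks: May 15, 2011 + 18 days = Jun 2, 2011.
The western blot is run: Jun 2, 2011 + 37 days = Jul 9, 2011.
The blot is imaged: Jul 9, 2011 + 15 days = Jul 24, 2011.
Apr 24, 2011 falls between when the cells are seeded (Apr 3, 2011) and when the cells reach confluence (May 1, 2011).

The cells are seeded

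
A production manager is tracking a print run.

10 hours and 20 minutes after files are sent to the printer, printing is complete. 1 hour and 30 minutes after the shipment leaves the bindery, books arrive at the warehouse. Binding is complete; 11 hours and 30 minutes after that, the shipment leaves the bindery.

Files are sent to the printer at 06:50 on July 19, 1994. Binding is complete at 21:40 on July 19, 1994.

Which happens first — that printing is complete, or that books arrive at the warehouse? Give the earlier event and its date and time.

Printing is complete — 17:10 on July 19, 1994

Files are sent to the printer: 06:50 Jul 19, 1994.
Printing is complete: 06:50 Jul 19, 1994 + 10h20m = 17:10 Jul 19, 1994.
Binding is complete: 21:40 Jul 19, 1994.
The shipment leaves the bindery: 21:40 Jul 19, 1994 + 11h30m = 09:10 Jul 20, 1994.
Books arrive at the warehouse: 09:10 Jul 20, 1994 + 1h30m = 10:40 Jul 20, 1994.
Comparing: printing is complete at 17:10 Jul 19, 1994 vs books arrive at the warehouse at 10:40 Jul 20, 1994. Earlier: printing is complete.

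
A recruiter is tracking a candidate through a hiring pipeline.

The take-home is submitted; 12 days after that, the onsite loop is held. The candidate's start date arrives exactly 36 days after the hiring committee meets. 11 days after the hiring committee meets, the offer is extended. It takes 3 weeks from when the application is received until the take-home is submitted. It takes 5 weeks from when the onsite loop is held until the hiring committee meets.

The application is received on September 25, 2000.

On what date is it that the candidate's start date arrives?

The application is received: Sep 25, 2000.
The take-home is submitted: Sep 25, 2000 + 3 weeks = Oct 16, 2000.
The onsite loop is held: Oct 16, 2000 + 12 days = Oct 28, 2000.
The hiring committee meets: Oct 28, 2000 + 5 weeks = Dec 2, 2000.
The candidate's start date arrives: Dec 2, 2000 + 36 days = Jan 7, 2001.

January 7, 2001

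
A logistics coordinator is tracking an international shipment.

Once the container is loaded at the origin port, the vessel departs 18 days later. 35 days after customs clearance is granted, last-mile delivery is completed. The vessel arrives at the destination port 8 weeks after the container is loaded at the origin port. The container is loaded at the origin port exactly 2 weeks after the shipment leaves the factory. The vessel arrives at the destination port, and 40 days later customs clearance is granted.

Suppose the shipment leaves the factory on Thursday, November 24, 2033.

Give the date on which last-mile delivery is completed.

The shipment leaves the factory: Nov 24, 2033.
The container is loaded at the origin port: Nov 24, 2033 + 2 weeks = Dec 8, 2033.
The vessel arrives at the destination port: Dec 8, 2033 + 8 weeks = Feb 2, 2034.
Customs clearance is granted: Feb 2, 2034 + 40 days = Mar 14, 2034.
Last-mile delivery is completed: Mar 14, 2034 + 35 days = Apr 18, 2034.

Tuesday, April 18, 2034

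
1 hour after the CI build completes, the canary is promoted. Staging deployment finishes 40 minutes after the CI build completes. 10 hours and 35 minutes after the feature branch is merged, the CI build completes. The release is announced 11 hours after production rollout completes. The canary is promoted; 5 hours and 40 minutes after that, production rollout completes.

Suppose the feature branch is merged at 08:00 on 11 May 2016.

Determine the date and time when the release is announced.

The feature branch is merged: 08:00 May 11, 2016.
The CI build completes: 08:00 May 11, 2016 + 10h35m = 18:35 May 11, 2016.
The canary is promoted: 18:35 May 11, 2016 + 1h = 19:35 May 11, 2016.
Production rollout completes: 19:35 May 11, 2016 + 5h40m = 01:15 May 12, 2016.
The release is announced: 01:15 May 12, 2016 + 11h = 12:15 May 12, 2016.

12:15 on 12 May 2016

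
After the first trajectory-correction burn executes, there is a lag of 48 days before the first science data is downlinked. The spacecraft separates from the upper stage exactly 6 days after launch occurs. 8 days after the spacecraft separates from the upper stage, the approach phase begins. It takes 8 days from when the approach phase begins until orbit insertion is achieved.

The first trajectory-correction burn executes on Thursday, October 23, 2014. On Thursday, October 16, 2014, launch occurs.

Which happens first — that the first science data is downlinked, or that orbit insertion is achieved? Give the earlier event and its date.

The first trajectory-correction burn executes: Oct 23, 2014.
The first science data is downlinked: Oct 23, 2014 + 48 days = Dec 10, 2014.
Launch occurs: Oct 16, 2014.
The spacecraft separates from the upper stage: Oct 16, 2014 + 6 days = Oct 22, 2014.
The approach phase begins: Oct 22, 2014 + 8 days = Oct 30, 2014.
Orbit insertion is achieved: Oct 30, 2014 + 8 days = Nov 7, 2014.
Comparing: the first science data is downlinked on Dec 10, 2014 vs orbit insertion is achieved on Nov 7, 2014. Earlier: orbit insertion is achieved.

Orbit insertion is achieved — Friday, November 7, 2014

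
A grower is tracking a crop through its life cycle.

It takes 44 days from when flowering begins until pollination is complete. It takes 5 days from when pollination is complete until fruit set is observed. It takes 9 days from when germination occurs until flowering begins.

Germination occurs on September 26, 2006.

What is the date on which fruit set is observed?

November 23, 2006

Germination occurs: Sep 26, 2006.
Flowering begins: Sep 26, 2006 + 9 days = Oct 5, 2006.
Pollination is complete: Oct 5, 2006 + 44 days = Nov 18, 2006.
Fruit set is observed: Nov 18, 2006 + 5 days = Nov 23, 2006.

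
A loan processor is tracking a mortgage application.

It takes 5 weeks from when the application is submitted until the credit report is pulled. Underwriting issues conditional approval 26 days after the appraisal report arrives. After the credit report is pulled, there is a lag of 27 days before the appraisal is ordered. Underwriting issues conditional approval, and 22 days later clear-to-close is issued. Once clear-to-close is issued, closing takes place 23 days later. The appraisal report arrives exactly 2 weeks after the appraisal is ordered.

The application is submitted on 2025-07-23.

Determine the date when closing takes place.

The application is submitted: Jul 23, 2025.
The credit report is pulled: Jul 23, 2025 + 5 weeks = Aug 27, 2025.
The appraisal is ordered: Aug 27, 2025 + 27 days = Sep 23, 2025.
The appraisal report arrives: Sep 23, 2025 + 2 weeks = Oct 7, 2025.
Underwriting issues conditional approval: Oct 7, 2025 + 26 days = Nov 2, 2025.
Clear-to-close is issued: Nov 2, 2025 + 22 days = Nov 24, 2025.
Closing takes place: Nov 24, 2025 + 23 days = Dec 17, 2025.

2025-12-17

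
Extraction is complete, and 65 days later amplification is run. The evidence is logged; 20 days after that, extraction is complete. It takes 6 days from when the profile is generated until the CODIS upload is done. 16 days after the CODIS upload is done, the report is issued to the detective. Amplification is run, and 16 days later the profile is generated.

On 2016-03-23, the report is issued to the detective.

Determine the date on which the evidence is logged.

The report is issued to the detective: Mar 23, 2016.
The CODIS upload is done: Mar 23, 2016 − 16 days = Mar 7, 2016.
The profile is generated: Mar 7, 2016 − 6 days = Mar 1, 2016.
Amplification is run: Mar 1, 2016 − 16 days = Feb 14, 2016.
Extraction is complete: Feb 14, 2016 − 65 days = Dec 11, 2015.
The evidence is logged: Dec 11, 2015 − 20 days = Nov 21, 2015.

2015-11-21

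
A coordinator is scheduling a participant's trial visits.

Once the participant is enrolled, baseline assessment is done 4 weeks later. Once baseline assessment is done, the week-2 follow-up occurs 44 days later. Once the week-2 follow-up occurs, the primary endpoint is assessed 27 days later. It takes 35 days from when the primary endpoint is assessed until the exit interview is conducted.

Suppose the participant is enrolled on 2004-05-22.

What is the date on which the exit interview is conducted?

The participant is enrolled: May 22, 2004.
Baseline assessment is done: May 22, 2004 + 4 weeks = Jun 19, 2004.
The week-2 follow-up occurs: Jun 19, 2004 + 44 days = Aug 2, 2004.
The primary endpoint is assessed: Aug 2, 2004 + 27 days = Aug 29, 2004.
The exit interview is conducted: Aug 29, 2004 + 35 days = Oct 3, 2004.

2004-10-03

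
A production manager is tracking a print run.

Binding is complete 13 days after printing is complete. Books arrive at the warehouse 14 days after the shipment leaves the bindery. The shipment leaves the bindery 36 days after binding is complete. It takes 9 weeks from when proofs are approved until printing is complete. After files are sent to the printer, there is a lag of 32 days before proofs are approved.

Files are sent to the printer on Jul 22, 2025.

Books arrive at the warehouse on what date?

Files are sent to the printer: Jul 22, 2025.
Proofs are approved: Jul 22, 2025 + 32 days = Aug 23, 2025.
Printing is complete: Aug 23, 2025 + 9 weeks = Oct 25, 2025.
Binding is complete: Oct 25, 2025 + 13 days = Nov 7, 2025.
The shipment leaves the bindery: Nov 7, 2025 + 36 days = Dec 13, 2025.
Books arrive at the warehouse: Dec 13, 2025 + 14 days = Dec 27, 2025.

Dec 27, 2025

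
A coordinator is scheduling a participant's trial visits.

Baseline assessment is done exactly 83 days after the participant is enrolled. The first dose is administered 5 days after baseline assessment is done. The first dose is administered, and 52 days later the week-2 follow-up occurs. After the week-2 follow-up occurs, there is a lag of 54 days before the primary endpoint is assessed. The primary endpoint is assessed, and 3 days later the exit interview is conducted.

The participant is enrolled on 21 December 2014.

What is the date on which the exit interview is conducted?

6 July 2015

The participant is enrolled: Dec 21, 2014.
Baseline assessment is done: Dec 21, 2014 + 83 days = Mar 14, 2015.
The first dose is administered: Mar 14, 2015 + 5 days = Mar 19, 2015.
The week-2 follow-up occurs: Mar 19, 2015 + 52 days = May 10, 2015.
The primary endpoint is assessed: May 10, 2015 + 54 days = Jul 3, 2015.
The exit interview is conducted: Jul 3, 2015 + 3 days = Jul 6, 2015.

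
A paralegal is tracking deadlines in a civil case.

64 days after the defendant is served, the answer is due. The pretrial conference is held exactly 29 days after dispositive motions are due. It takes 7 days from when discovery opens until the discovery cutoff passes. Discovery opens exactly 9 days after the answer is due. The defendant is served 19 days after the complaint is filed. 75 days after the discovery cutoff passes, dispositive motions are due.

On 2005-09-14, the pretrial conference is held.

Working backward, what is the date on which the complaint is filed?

The pretrial conference is held: Sep 14, 2005.
Dispositive motions are due: Sep 14, 2005 − 29 days = Aug 16, 2005.
The discovery cutoff passes: Aug 16, 2005 − 75 days = Jun 2, 2005.
Discovery opens: Jun 2, 2005 − 7 days = May 26, 2005.
The answer is due: May 26, 2005 − 9 days = May 17, 2005.
The defendant is served: May 17, 2005 − 64 days = Mar 14, 2005.
The complaint is filed: Mar 14, 2005 − 19 days = Feb 23, 2005.

2005-02-23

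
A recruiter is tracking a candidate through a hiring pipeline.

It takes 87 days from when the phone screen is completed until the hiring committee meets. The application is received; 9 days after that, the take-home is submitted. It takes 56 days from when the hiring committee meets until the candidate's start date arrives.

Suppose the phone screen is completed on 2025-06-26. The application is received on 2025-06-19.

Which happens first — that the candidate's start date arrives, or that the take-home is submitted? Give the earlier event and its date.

The take-home is submitted — 2025-06-28

The phone screen is completed: Jun 26, 2025.
The hiring committee meets: Jun 26, 2025 + 87 days = Sep 21, 2025.
The candidate's start date arrives: Sep 21, 2025 + 56 days = Nov 16, 2025.
The application is received: Jun 19, 2025.
The take-home is submitted: Jun 19, 2025 + 9 days = Jun 28, 2025.
Comparing: the candidate's start date arrives on Nov 16, 2025 vs the take-home is submitted on Jun 28, 2025. Earlier: the take-home is submitted.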